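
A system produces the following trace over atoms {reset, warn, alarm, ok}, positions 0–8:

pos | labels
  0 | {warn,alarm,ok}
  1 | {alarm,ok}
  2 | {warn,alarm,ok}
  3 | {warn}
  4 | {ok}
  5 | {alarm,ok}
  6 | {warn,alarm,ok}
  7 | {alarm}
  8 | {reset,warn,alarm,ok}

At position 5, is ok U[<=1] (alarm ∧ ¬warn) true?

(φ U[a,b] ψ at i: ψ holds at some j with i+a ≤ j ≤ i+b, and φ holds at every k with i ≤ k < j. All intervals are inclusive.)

Need some j in [5,6] with (alarm ∧ ¬warn), and ok at every k in [5,j-1].
  j=5: (alarm ∧ ¬warn) holds; no prefix to check → satisfied.

Yes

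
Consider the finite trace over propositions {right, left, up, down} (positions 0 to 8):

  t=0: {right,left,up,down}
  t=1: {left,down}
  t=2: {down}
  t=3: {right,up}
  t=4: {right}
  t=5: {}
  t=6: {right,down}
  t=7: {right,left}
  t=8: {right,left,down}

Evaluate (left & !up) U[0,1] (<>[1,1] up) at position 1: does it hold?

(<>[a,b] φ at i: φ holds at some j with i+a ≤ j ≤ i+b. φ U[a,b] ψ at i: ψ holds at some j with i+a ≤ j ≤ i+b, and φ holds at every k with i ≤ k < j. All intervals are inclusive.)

Need some j in [1,2] with <>[1,1] up, and (left & !up) at every k in [1,j-1].
  j=1: <>[1,1] up — fails (none in [2,2]).
  j=2: <>[1,1] up holds; (left & !up) holds at every k in [1,1] → satisfied.

Holds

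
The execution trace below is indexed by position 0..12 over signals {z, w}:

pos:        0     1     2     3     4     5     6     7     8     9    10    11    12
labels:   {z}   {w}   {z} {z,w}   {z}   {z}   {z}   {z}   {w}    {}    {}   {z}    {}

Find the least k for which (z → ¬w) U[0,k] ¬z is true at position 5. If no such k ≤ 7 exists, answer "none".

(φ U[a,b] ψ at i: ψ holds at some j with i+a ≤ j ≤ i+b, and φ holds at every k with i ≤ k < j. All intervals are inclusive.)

3

Need earliest j ≥ 5 with ¬z, and (z → ¬w) at every k in [5,j-1].
  j=5: rhs fails.
  j=6: rhs fails.
  j=7: rhs fails.
  j=8: rhs holds; lhs holds on [5,7]. k = 3.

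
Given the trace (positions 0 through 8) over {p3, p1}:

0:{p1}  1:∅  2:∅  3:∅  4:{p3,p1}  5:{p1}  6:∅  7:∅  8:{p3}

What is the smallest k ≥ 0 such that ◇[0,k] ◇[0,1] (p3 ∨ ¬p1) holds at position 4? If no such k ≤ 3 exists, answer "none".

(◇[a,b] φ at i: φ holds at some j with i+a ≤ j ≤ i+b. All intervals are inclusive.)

0

Scan j = 4,5,… for ◇[0,1] (p3 ∨ ¬p1):
  j=4: holds
First hit at j=4, so smallest k = 4-4 = 0.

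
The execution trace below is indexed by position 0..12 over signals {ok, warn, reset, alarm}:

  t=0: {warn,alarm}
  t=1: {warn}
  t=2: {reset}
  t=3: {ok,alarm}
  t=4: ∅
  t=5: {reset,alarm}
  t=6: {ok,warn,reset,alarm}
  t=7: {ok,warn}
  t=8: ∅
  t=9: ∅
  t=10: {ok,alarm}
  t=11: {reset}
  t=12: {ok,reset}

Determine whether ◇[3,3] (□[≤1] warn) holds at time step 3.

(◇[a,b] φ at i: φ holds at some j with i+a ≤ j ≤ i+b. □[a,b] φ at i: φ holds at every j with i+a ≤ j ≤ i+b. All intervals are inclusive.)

Yes

Check □[≤1] warn at each j in [6,6]:
  j=6: holds on [6,7]
Found at j=6 → formula holds.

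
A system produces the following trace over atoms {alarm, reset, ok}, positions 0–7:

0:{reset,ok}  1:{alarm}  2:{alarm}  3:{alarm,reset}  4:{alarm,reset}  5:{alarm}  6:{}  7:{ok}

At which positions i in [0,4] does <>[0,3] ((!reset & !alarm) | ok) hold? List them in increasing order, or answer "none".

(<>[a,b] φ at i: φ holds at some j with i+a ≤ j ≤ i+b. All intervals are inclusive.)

0, 3, 4

Evaluate at each i in [0,4]:
  i=0: ✓ (witness j=0)
  i=1: ✗ (none in [1,4])
  i=2: ✗ (none in [2,5])
  i=3: ✓ (witness j=6)
  i=4: ✓ (witness j=6)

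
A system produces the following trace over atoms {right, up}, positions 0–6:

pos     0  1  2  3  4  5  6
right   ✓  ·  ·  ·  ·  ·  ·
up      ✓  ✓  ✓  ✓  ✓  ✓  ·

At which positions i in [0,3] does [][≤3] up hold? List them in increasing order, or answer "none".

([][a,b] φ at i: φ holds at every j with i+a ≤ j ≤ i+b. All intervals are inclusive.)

Evaluate at each i in [0,3]:
  i=0: ✓ (all of [0,3])
  i=1: ✓ (all of [1,4])
  i=2: ✓ (all of [2,5])
  i=3: ✗ (fails at j=6)

0, 1, 2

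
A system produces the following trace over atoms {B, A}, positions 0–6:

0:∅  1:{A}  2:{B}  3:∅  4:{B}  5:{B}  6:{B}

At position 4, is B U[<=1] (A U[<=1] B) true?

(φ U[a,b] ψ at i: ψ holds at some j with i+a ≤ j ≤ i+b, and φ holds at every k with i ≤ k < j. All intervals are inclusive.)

Need some j in [4,5] with (A U[<=1] B), and B at every k in [4,j-1].
  j=4: (A U[<=1] B) holds; no prefix to check → satisfied.

Yes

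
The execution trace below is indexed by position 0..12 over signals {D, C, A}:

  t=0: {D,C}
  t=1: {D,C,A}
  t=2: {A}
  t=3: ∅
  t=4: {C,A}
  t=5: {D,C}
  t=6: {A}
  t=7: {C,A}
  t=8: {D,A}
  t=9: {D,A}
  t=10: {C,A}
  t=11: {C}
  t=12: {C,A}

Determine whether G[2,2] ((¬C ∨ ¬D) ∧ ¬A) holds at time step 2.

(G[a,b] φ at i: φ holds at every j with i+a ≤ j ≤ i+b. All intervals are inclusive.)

False

Check ((¬C ∨ ¬D) ∧ ¬A) at every j in [4,4]:
  j=4: false
Fails at j=4 → formula fails.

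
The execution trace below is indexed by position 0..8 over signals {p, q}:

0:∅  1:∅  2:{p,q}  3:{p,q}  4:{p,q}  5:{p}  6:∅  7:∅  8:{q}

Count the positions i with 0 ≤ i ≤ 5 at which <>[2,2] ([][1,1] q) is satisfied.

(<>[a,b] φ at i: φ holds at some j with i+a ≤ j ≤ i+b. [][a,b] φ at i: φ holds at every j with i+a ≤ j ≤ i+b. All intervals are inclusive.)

3

Evaluate at each i in [0,5]:
  i=0: ✓ (witness j=2)
  i=1: ✓ (witness j=3)
  i=2: ✗ (none in [4,4])
  i=3: ✗ (none in [5,5])
  i=4: ✗ (none in [6,6])
  i=5: ✓ (witness j=7)
Positions where it holds: {0, 1, 5} → 3.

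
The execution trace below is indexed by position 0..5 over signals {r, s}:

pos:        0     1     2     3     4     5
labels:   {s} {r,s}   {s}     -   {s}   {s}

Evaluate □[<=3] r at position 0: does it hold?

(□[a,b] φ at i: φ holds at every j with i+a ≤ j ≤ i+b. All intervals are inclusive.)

False

Check r at every j in [0,3]:
  j=0: false
  j=1: true
  j=2: false
  j=3: false
Fails at j=0 → formula fails.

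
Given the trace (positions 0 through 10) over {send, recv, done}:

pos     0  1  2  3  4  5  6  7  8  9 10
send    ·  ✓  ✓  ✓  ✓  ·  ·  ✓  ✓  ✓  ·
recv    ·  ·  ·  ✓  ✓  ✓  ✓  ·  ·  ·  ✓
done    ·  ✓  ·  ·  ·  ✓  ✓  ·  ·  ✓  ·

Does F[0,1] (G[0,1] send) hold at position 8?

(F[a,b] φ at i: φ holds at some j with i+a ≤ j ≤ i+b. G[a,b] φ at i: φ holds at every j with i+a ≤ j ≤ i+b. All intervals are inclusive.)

Check G[0,1] send at each j in [8,9]:
  j=8: holds on [8,9]
  j=9: fails at 10
Found at j=8 → formula holds.

Yes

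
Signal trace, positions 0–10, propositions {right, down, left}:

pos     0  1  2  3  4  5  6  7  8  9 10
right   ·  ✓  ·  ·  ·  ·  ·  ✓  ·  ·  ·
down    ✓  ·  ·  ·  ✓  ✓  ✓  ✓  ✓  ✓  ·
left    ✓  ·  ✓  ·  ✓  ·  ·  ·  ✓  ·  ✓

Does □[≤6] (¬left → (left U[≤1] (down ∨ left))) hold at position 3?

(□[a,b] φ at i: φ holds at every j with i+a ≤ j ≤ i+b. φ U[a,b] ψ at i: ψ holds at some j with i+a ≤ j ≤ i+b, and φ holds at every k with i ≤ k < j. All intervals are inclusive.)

Check (¬left → (left U[≤1] (down ∨ left))) at every j in [3,9]:
  j=3: antecedent true; consequent fails → ✗
  j=4: antecedent false → ✓
  j=5: antecedent true; consequent holds → ✓
  j=6: antecedent true; consequent holds → ✓
  j=7: antecedent true; consequent holds → ✓
  j=8: antecedent false → ✓
  j=9: antecedent true; consequent holds → ✓
Fails at j=3 → formula fails.

Does not hold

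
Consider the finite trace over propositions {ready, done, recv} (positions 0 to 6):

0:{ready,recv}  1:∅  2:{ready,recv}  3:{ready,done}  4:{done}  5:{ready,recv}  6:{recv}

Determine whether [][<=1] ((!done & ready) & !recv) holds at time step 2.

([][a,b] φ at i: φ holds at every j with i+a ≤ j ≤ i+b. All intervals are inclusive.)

Does not hold

Check ((!done & ready) & !recv) at every j in [2,3]:
  j=2: false
  j=3: false
Fails at j=2 → formula fails.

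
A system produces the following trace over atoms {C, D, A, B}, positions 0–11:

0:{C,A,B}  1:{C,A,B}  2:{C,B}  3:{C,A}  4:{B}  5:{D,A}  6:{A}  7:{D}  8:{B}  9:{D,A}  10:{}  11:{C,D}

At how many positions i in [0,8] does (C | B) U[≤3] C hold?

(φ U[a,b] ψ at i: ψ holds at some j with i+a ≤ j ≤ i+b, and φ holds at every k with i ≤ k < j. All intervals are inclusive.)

4

Evaluate at each i in [0,8]:
  i=0: ✓ (rhs at j=0)
  i=1: ✓ (rhs at j=1)
  i=2: ✓ (rhs at j=2)
  i=3: ✓ (rhs at j=3)
  i=4: ✗ (no rhs in [4,7])
  i=5: ✗ (no rhs in [5,8])
  i=6: ✗ (no rhs in [6,9])
  i=7: ✗ (no rhs in [7,10])
  i=8: ✗ (lhs fails at k=9 before rhs at j=11)
Positions where it holds: {0, 1, 2, 3} → 4.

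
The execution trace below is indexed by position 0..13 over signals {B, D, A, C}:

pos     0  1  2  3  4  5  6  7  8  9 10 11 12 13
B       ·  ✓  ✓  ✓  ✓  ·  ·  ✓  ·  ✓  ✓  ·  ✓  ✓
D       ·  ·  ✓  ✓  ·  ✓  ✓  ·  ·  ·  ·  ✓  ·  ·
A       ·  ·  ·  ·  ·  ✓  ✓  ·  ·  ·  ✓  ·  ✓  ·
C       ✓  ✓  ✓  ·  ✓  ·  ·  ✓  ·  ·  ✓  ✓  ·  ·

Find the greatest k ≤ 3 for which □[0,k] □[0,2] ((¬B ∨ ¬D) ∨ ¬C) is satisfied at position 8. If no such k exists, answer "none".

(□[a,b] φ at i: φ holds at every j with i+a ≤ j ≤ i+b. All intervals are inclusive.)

3

□[0,2] ((¬B ∨ ¬D) ∨ ¬C) must hold from j=8 onward; find where it first fails.
  j=8: holds
  j=9: holds
  j=10: holds
  j=11: holds
Holds through j=11; largest k = 3.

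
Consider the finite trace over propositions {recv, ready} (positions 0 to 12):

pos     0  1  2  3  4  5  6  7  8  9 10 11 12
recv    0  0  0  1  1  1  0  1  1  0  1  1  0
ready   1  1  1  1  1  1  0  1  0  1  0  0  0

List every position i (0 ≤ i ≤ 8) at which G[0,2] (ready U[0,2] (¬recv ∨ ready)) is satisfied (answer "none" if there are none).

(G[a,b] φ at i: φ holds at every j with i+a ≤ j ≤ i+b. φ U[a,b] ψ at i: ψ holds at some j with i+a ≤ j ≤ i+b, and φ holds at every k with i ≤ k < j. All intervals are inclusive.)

0, 1, 2, 3, 4, 5

Evaluate at each i in [0,8]:
  i=0: ✓ (all of [0,2])
  i=1: ✓ (all of [1,3])
  i=2: ✓ (all of [2,4])
  i=3: ✓ (all of [3,5])
  i=4: ✓ (all of [4,6])
  i=5: ✓ (all of [5,7])
  i=6: ✗ (fails at j=8)
  i=7: ✗ (fails at j=8)
  i=8: ✗ (fails at j=8)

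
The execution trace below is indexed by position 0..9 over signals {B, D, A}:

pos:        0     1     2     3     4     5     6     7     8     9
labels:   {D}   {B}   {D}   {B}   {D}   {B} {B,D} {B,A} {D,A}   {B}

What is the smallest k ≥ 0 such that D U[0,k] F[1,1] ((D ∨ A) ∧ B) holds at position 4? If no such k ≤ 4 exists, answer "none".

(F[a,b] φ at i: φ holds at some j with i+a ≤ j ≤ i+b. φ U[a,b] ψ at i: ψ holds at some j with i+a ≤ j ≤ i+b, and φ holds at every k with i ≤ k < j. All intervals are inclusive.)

Need earliest j ≥ 4 with F[1,1] ((D ∨ A) ∧ B), and D at every k in [4,j-1].
  j=4: rhs fails.
  j=5: rhs holds; lhs holds on [4,4]. k = 1.

1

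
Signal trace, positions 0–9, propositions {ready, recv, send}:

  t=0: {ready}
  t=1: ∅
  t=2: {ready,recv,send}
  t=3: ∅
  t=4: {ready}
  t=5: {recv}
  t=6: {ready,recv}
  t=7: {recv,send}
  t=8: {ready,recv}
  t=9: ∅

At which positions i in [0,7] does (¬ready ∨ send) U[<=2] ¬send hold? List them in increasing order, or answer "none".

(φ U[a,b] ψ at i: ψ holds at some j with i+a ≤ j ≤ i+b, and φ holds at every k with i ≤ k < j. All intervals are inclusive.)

Evaluate at each i in [0,7]:
  i=0: ✓ (rhs at j=0)
  i=1: ✓ (rhs at j=1)
  i=2: ✓ (rhs at j=3; lhs holds on [2,2])
  i=3: ✓ (rhs at j=3)
  i=4: ✓ (rhs at j=4)
  i=5: ✓ (rhs at j=5)
  i=6: ✓ (rhs at j=6)
  i=7: ✓ (rhs at j=8; lhs holds on [7,7])

0, 1, 2, 3, 4, 5, 6, 7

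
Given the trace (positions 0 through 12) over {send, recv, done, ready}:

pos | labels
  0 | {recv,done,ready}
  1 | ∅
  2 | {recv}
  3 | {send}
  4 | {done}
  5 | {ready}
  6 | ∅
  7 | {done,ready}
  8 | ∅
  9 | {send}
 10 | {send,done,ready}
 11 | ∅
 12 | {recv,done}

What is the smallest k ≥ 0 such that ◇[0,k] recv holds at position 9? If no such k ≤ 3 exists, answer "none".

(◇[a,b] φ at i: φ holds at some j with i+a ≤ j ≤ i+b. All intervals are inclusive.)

Scan j = 9,10,… for recv:
  j=9: fails
  j=10: fails
  j=11: fails
  j=12: holds
First hit at j=12, so smallest k = 12-9 = 3.

3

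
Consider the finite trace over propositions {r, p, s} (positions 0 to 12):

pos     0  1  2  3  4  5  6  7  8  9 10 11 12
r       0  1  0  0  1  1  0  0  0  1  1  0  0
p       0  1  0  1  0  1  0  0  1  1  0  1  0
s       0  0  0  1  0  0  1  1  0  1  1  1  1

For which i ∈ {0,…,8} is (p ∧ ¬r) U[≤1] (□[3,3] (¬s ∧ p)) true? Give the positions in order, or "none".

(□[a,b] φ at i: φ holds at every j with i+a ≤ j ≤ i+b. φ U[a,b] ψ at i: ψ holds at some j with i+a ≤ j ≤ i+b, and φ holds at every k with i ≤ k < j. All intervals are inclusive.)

Evaluate at each i in [0,8]:
  i=0: ✗ (no rhs in [0,1])
  i=1: ✗ (lhs fails at k=1 before rhs at j=2)
  i=2: ✓ (rhs at j=2)
  i=3: ✗ (no rhs in [3,4])
  i=4: ✗ (lhs fails at k=4 before rhs at j=5)
  i=5: ✓ (rhs at j=5)
  i=6: ✗ (no rhs in [6,7])
  i=7: ✗ (no rhs in [7,8])
  i=8: ✗ (no rhs in [8,9])

2, 5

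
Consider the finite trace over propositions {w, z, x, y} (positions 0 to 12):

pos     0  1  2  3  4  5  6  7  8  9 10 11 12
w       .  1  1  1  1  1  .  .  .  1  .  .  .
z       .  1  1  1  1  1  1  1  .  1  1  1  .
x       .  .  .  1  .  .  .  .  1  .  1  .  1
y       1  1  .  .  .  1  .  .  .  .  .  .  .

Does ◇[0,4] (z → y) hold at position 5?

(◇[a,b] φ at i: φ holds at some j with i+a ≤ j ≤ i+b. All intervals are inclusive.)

Check (z → y) at each j in [5,9]:
  j=5: true
  j=6: false
  j=7: false
  j=8: true
  j=9: false
Found at j=5 → formula holds.

Yes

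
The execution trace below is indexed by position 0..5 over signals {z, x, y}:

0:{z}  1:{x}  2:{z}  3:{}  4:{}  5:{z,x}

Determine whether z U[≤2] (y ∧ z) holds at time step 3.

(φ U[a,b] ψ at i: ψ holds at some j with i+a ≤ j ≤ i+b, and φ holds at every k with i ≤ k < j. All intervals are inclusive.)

Need some j in [3,5] with (y ∧ z), and z at every k in [3,j-1].
  j=3: (y ∧ z) false.
  j=4: (y ∧ z) false.
  j=5: (y ∧ z) false.
No j in the window works → until fails.

False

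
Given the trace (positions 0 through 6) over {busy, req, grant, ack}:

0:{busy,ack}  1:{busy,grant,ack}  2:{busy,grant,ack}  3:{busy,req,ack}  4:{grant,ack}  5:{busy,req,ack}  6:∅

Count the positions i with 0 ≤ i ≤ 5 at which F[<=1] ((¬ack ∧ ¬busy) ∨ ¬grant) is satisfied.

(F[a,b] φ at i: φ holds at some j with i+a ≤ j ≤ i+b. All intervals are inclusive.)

Evaluate at each i in [0,5]:
  i=0: ✓ (witness j=0)
  i=1: ✗ (none in [1,2])
  i=2: ✓ (witness j=3)
  i=3: ✓ (witness j=3)
  i=4: ✓ (witness j=5)
  i=5: ✓ (witness j=5)
Positions where it holds: {0, 2, 3, 4, 5} → 5.

5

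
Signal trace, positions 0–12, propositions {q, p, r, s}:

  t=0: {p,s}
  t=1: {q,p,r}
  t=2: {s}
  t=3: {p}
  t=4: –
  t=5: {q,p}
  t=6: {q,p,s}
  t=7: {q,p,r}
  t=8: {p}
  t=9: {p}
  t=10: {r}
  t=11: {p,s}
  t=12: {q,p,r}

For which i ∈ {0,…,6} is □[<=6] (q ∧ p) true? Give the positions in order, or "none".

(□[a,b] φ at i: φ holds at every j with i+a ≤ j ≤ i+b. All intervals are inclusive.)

none

Evaluate at each i in [0,6]:
  i=0: ✗ (fails at j=0)
  i=1: ✗ (fails at j=2)
  i=2: ✗ (fails at j=2)
  i=3: ✗ (fails at j=3)
  i=4: ✗ (fails at j=4)
  i=5: ✗ (fails at j=8)
  i=6: ✗ (fails at j=8)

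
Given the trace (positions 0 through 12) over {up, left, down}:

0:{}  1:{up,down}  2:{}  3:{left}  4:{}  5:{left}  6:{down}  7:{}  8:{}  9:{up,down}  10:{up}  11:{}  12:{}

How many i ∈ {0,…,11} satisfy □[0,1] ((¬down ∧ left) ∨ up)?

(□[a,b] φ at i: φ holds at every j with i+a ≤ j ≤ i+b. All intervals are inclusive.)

1

Evaluate at each i in [0,11]:
  i=0: ✗ (fails at j=0)
  i=1: ✗ (fails at j=2)
  i=2: ✗ (fails at j=2)
  i=3: ✗ (fails at j=4)
  i=4: ✗ (fails at j=4)
  i=5: ✗ (fails at j=6)
  i=6: ✗ (fails at j=6)
  i=7: ✗ (fails at j=7)
  i=8: ✗ (fails at j=8)
  i=9: ✓ (all of [9,10])
  i=10: ✗ (fails at j=11)
  i=11: ✗ (fails at j=11)
Positions where it holds: {9} → 1.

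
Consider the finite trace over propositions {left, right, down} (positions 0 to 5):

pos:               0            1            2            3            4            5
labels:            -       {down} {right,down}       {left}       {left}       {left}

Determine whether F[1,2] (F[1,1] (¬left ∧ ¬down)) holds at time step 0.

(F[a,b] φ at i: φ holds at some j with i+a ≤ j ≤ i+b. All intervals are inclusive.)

False

Check F[1,1] (¬left ∧ ¬down) at each j in [1,2]:
  j=1: fails (none in [2,2])
  j=2: fails (none in [3,3])
No position in the window satisfies it → formula fails.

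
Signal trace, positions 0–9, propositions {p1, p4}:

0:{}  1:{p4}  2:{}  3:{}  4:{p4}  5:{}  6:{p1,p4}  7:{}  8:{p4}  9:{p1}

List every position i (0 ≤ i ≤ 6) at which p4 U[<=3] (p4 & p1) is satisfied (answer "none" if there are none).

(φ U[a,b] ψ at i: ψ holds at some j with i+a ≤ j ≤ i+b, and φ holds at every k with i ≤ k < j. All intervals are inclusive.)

6

Evaluate at each i in [0,6]:
  i=0: ✗ (no rhs in [0,3])
  i=1: ✗ (no rhs in [1,4])
  i=2: ✗ (no rhs in [2,5])
  i=3: ✗ (lhs fails at k=3 before rhs at j=6)
  i=4: ✗ (lhs fails at k=5 before rhs at j=6)
  i=5: ✗ (lhs fails at k=5 before rhs at j=6)
  i=6: ✓ (rhs at j=6)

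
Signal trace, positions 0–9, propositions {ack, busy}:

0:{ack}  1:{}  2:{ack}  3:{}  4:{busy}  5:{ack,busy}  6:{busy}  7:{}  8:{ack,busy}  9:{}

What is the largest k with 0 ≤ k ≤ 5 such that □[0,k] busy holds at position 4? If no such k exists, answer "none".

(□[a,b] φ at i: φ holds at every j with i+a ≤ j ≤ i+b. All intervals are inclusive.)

busy must hold from j=4 onward; find where it first fails.
  j=4: holds
  j=5: holds
  j=6: holds
  j=7: fails
Holds on [4,6], so largest k = 2.

2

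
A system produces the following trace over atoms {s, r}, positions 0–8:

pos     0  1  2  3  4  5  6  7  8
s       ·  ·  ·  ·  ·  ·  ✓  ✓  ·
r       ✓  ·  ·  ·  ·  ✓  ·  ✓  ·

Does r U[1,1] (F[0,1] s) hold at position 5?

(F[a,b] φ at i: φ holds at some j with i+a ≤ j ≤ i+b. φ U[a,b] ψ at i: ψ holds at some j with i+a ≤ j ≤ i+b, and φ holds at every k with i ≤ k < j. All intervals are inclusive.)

Need some j in [6,6] with F[0,1] s, and r at every k in [5,j-1].
  j=6: F[0,1] s holds; r holds at every k in [5,5] → satisfied.

True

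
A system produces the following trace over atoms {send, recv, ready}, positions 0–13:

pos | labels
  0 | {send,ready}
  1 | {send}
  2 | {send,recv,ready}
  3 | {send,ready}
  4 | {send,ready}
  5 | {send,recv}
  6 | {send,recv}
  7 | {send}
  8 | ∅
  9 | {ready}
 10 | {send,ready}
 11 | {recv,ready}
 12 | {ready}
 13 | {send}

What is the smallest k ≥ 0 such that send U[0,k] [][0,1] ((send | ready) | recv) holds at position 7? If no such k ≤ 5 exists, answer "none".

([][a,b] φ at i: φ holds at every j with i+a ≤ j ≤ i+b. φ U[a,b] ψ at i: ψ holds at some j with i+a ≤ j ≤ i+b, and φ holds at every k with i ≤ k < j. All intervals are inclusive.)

Need earliest j ≥ 7 with [][0,1] ((send | ready) | recv), and send at every k in [7,j-1].
  j=7: rhs fails.
  j=8: rhs fails.
  j=9: rhs holds but lhs fails at k=8.
  j=10: rhs holds but lhs fails at k=8.
  j=11: rhs holds but lhs fails at k=8.
  j=12: rhs holds but lhs fails at k=8.
No witness within the range → none.

none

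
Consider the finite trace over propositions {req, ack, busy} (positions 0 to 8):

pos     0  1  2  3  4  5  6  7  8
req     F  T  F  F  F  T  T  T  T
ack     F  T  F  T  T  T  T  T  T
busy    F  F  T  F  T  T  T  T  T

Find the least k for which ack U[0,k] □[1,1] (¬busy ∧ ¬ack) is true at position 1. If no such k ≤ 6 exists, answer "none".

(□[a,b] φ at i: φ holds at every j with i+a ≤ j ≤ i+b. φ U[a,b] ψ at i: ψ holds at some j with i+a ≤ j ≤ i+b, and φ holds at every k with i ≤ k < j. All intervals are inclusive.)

none

Need earliest j ≥ 1 with □[1,1] (¬busy ∧ ¬ack), and ack at every k in [1,j-1].
  j=1: rhs fails.
  j=2: rhs fails.
  j=3: rhs fails.
  j=4: rhs fails.
  j=5: rhs fails.
  j=6: rhs fails.
  j=7: rhs fails.
No witness within the range → none.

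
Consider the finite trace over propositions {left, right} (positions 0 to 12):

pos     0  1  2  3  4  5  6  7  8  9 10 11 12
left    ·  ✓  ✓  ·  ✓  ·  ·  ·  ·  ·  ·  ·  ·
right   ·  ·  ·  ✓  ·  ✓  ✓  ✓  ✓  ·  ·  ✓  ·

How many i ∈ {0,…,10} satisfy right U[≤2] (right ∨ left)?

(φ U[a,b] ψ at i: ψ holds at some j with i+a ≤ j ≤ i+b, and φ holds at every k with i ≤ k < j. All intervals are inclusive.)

Evaluate at each i in [0,10]:
  i=0: ✗ (lhs fails at k=0 before rhs at j=1)
  i=1: ✓ (rhs at j=1)
  i=2: ✓ (rhs at j=2)
  i=3: ✓ (rhs at j=3)
  i=4: ✓ (rhs at j=4)
  i=5: ✓ (rhs at j=5)
  i=6: ✓ (rhs at j=6)
  i=7: ✓ (rhs at j=7)
  i=8: ✓ (rhs at j=8)
  i=9: ✗ (lhs fails at k=9 before rhs at j=11)
  i=10: ✗ (lhs fails at k=10 before rhs at j=11)
Positions where it holds: {1, 2, 3, 4, 5, 6, 7, 8} → 8.

8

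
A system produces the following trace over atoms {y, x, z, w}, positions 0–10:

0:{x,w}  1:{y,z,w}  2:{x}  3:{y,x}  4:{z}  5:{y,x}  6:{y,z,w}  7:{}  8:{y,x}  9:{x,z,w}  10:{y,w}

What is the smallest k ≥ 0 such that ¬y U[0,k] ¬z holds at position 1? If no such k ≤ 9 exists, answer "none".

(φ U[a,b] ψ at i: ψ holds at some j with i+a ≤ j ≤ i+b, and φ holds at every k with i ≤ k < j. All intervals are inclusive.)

Need earliest j ≥ 1 with ¬z, and ¬y at every k in [1,j-1].
  j=1: rhs fails.
  j=2: rhs holds but lhs fails at k=1.
  j=3: rhs holds but lhs fails at k=1.
  j=4: rhs fails.
  j=5: rhs holds but lhs fails at k=1.
  j=6: rhs fails.
  j=7: rhs holds but lhs fails at k=1.
  j=8: rhs holds but lhs fails at k=1.
  j=9: rhs fails.
  j=10: rhs holds but lhs fails at k=1.
No witness within the range → none.

none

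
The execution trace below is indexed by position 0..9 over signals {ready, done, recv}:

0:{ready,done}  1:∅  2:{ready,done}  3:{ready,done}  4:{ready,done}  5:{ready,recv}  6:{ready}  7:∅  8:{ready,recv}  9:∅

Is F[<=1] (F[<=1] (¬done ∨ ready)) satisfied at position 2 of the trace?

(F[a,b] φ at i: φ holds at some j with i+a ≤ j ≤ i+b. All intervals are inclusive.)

Check F[<=1] (¬done ∨ ready) at each j in [2,3]:
  j=2: holds (witness at 2)
  j=3: holds (witness at 3)
Found at j=2 → formula holds.

Holds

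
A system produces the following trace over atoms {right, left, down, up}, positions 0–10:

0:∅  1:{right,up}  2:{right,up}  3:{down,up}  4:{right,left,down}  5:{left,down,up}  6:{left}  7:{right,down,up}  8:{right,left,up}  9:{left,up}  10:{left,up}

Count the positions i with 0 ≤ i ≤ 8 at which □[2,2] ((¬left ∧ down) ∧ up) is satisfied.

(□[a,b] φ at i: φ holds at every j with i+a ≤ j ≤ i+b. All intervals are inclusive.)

2

Evaluate at each i in [0,8]:
  i=0: ✗ (fails at j=2)
  i=1: ✓ (all of [3,3])
  i=2: ✗ (fails at j=4)
  i=3: ✗ (fails at j=5)
  i=4: ✗ (fails at j=6)
  i=5: ✓ (all of [7,7])
  i=6: ✗ (fails at j=8)
  i=7: ✗ (fails at j=9)
  i=8: ✗ (fails at j=10)
Positions where it holds: {1, 5} → 2.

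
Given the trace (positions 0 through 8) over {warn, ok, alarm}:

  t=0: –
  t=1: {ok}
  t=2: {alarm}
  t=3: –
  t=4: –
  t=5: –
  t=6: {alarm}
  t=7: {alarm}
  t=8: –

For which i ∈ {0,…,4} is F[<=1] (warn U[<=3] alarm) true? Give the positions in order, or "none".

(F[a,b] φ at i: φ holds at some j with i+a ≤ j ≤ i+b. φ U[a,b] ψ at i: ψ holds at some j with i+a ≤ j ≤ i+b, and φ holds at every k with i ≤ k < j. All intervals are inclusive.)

Evaluate at each i in [0,4]:
  i=0: ✗ (none in [0,1])
  i=1: ✓ (witness j=2)
  i=2: ✓ (witness j=2)
  i=3: ✗ (none in [3,4])
  i=4: ✗ (none in [4,5])

1, 2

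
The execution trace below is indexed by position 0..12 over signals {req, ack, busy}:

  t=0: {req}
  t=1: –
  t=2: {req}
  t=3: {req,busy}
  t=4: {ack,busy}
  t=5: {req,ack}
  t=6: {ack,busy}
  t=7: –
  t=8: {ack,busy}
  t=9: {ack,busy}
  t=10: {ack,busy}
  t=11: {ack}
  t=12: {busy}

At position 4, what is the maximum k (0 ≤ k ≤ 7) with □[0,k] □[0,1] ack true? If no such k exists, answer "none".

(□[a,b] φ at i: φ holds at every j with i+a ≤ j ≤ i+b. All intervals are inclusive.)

□[0,1] ack must hold from j=4 onward; find where it first fails.
  j=4: holds
  j=5: holds
  j=6: fails
Holds on [4,5], so largest k = 1.

1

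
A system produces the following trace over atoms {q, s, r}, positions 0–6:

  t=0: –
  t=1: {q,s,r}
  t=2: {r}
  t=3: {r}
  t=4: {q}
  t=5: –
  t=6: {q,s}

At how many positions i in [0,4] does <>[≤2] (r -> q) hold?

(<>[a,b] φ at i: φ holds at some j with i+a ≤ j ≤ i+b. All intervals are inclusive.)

Evaluate at each i in [0,4]:
  i=0: ✓ (witness j=0)
  i=1: ✓ (witness j=1)
  i=2: ✓ (witness j=4)
  i=3: ✓ (witness j=4)
  i=4: ✓ (witness j=4)
Positions where it holds: {0, 1, 2, 3, 4} → 5.

5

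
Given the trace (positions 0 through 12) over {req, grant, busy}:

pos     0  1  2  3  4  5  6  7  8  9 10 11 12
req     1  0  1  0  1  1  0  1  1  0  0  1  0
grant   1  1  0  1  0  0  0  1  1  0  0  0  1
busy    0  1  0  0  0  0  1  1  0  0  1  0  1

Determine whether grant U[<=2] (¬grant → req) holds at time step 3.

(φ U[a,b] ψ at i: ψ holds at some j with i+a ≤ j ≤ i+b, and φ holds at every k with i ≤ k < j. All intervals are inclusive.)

Need some j in [3,5] with (¬grant → req), and grant at every k in [3,j-1].
  j=3: (¬grant → req) holds; no prefix to check → satisfied.

Holds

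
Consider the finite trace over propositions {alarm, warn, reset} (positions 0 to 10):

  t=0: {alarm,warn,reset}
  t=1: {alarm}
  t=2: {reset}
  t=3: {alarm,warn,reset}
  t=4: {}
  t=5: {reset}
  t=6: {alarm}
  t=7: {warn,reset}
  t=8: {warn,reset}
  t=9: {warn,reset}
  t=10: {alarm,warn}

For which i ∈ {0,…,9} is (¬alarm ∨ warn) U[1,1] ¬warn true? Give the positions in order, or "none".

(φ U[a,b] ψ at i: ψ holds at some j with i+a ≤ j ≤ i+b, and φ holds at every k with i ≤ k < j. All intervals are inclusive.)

Evaluate at each i in [0,9]:
  i=0: ✓ (rhs at j=1; lhs holds on [0,0])
  i=1: ✗ (lhs fails at k=1 before rhs at j=2)
  i=2: ✗ (no rhs in [3,3])
  i=3: ✓ (rhs at j=4; lhs holds on [3,3])
  i=4: ✓ (rhs at j=5; lhs holds on [4,4])
  i=5: ✓ (rhs at j=6; lhs holds on [5,5])
  i=6: ✗ (no rhs in [7,7])
  i=7: ✗ (no rhs in [8,8])
  i=8: ✗ (no rhs in [9,9])
  i=9: ✗ (no rhs in [10,10])

0, 3, 4, 5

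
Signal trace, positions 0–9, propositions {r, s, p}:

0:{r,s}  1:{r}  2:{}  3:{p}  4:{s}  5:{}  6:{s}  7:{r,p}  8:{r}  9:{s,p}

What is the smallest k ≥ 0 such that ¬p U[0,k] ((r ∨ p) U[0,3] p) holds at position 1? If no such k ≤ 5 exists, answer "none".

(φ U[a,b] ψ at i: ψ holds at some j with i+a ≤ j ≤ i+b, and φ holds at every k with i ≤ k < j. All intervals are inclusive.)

Need earliest j ≥ 1 with ((r ∨ p) U[0,3] p), and ¬p at every k in [1,j-1].
  j=1: rhs fails.
  j=2: rhs fails.
  j=3: rhs holds; lhs holds on [1,2]. k = 2.

2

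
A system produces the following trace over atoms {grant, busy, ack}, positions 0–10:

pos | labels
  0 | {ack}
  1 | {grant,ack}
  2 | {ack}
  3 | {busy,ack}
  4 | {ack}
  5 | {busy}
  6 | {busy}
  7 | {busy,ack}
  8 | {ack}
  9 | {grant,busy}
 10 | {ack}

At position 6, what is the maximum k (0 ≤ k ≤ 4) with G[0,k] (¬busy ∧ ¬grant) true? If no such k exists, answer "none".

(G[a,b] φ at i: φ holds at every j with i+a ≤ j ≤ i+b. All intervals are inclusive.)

none

(¬busy ∧ ¬grant) must hold from j=6 onward; find where it first fails.
  j=6: fails → no k works.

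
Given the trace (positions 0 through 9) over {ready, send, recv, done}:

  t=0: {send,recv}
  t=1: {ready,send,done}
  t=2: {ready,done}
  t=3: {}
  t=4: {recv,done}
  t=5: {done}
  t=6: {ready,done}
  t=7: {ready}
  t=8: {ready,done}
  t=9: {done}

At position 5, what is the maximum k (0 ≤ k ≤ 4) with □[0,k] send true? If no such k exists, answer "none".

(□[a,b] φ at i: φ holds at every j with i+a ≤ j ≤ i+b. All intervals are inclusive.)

send must hold from j=5 onward; find where it first fails.
  j=5: fails → no k works.

none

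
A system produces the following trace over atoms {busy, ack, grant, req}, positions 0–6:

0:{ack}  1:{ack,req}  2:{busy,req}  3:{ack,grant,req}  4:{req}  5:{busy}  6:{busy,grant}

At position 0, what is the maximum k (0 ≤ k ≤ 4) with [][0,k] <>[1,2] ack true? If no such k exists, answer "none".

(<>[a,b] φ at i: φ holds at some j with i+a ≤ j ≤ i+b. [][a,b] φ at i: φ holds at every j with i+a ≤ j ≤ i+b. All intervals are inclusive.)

2

<>[1,2] ack must hold from j=0 onward; find where it first fails.
  j=0: holds
  j=1: holds
  j=2: holds
  j=3: fails
Holds on [0,2], so largest k = 2.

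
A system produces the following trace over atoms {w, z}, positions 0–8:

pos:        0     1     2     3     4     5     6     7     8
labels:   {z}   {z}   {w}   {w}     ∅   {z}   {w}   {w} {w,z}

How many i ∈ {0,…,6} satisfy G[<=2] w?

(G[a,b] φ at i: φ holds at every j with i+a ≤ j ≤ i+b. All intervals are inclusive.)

1

Evaluate at each i in [0,6]:
  i=0: ✗ (fails at j=0)
  i=1: ✗ (fails at j=1)
  i=2: ✗ (fails at j=4)
  i=3: ✗ (fails at j=4)
  i=4: ✗ (fails at j=4)
  i=5: ✗ (fails at j=5)
  i=6: ✓ (all of [6,8])
Positions where it holds: {6} → 1.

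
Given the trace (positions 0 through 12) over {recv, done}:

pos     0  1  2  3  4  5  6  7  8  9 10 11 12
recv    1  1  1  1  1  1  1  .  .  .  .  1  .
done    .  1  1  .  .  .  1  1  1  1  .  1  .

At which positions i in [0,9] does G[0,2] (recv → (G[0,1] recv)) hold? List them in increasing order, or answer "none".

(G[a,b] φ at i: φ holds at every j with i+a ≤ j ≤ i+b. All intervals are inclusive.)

0, 1, 2, 3, 7, 8

Evaluate at each i in [0,9]:
  i=0: ✓ (all of [0,2])
  i=1: ✓ (all of [1,3])
  i=2: ✓ (all of [2,4])
  i=3: ✓ (all of [3,5])
  i=4: ✗ (fails at j=6)
  i=5: ✗ (fails at j=6)
  i=6: ✗ (fails at j=6)
  i=7: ✓ (all of [7,9])
  i=8: ✓ (all of [8,10])
  i=9: ✗ (fails at j=11)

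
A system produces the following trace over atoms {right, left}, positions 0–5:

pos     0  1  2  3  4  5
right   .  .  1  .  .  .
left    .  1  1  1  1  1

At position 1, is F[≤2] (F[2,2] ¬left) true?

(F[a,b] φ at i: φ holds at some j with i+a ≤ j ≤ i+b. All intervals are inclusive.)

Check F[2,2] ¬left at each j in [1,3]:
  j=1: fails (none in [3,3])
  j=2: fails (none in [4,4])
  j=3: fails (none in [5,5])
No position in the window satisfies it → formula fails.

No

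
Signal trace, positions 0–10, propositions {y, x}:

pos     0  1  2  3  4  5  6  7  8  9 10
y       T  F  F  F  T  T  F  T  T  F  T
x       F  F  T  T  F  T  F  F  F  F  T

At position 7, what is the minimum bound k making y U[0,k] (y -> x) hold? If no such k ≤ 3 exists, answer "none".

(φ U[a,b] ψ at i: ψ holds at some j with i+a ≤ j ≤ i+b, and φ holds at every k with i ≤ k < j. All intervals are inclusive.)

Need earliest j ≥ 7 with (y -> x), and y at every k in [7,j-1].
  j=7: rhs fails.
  j=8: rhs fails.
  j=9: rhs holds; lhs holds on [7,8]. k = 2.

2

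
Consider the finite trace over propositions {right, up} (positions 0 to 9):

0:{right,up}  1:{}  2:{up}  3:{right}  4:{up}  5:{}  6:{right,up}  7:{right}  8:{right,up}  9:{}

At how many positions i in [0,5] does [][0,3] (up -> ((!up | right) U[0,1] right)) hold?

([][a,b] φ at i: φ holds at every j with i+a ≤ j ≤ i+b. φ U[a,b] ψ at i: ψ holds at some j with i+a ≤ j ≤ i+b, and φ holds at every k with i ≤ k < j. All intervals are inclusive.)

Evaluate at each i in [0,5]:
  i=0: ✗ (fails at j=2)
  i=1: ✗ (fails at j=2)
  i=2: ✗ (fails at j=2)
  i=3: ✗ (fails at j=4)
  i=4: ✗ (fails at j=4)
  i=5: ✓ (all of [5,8])
Positions where it holds: {5} → 1.

1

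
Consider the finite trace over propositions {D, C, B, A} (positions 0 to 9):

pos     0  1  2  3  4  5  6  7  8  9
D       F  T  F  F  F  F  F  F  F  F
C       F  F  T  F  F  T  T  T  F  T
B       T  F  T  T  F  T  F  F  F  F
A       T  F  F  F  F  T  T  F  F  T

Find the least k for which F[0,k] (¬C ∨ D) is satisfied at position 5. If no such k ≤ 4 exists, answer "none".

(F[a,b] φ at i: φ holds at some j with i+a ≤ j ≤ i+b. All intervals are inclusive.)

Scan j = 5,6,… for (¬C ∨ D):
  j=5: fails
  j=6: fails
  j=7: fails
  j=8: holds
First hit at j=8, so smallest k = 8-5 = 3.

3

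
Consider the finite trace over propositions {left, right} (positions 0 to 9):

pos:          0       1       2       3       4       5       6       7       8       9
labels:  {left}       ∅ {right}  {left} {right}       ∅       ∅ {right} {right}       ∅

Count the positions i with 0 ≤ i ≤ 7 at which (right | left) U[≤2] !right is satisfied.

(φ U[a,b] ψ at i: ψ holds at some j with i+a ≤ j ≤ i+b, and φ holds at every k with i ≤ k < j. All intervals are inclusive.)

Evaluate at each i in [0,7]:
  i=0: ✓ (rhs at j=0)
  i=1: ✓ (rhs at j=1)
  i=2: ✓ (rhs at j=3; lhs holds on [2,2])
  i=3: ✓ (rhs at j=3)
  i=4: ✓ (rhs at j=5; lhs holds on [4,4])
  i=5: ✓ (rhs at j=5)
  i=6: ✓ (rhs at j=6)
  i=7: ✓ (rhs at j=9; lhs holds on [7,8])
Positions where it holds: {0, 1, 2, 3, 4, 5, 6, 7} → 8.

8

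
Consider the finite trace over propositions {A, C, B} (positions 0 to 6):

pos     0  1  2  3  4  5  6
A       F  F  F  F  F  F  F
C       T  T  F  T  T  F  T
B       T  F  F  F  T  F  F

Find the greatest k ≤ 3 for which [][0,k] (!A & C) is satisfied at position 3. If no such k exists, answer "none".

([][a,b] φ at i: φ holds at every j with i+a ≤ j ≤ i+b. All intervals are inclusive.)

(!A & C) must hold from j=3 onward; find where it first fails.
  j=3: holds
  j=4: holds
  j=5: fails
Holds on [3,4], so largest k = 1.

1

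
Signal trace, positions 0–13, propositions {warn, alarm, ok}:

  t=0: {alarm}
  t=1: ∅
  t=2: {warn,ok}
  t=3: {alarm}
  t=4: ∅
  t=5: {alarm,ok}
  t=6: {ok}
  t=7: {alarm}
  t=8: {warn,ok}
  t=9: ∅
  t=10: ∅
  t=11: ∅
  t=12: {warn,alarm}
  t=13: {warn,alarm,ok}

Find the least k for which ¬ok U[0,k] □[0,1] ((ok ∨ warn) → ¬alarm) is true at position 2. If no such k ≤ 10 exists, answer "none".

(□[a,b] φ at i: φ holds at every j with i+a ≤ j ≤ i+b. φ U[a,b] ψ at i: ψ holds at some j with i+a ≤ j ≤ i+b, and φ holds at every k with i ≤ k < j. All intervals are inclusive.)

0

Need earliest j ≥ 2 with □[0,1] ((ok ∨ warn) → ¬alarm), and ¬ok at every k in [2,j-1].
  j=2: rhs holds (empty prefix). k = 0.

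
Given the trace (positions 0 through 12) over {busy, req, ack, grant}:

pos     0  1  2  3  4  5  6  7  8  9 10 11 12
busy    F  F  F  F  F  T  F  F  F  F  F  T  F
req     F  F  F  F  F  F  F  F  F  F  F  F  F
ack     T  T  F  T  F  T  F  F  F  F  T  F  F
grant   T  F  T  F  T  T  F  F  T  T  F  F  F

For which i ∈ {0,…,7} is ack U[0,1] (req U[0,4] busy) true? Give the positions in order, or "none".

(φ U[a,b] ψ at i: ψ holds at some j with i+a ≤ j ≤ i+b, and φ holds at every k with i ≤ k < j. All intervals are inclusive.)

Evaluate at each i in [0,7]:
  i=0: ✗ (no rhs in [0,1])
  i=1: ✗ (no rhs in [1,2])
  i=2: ✗ (no rhs in [2,3])
  i=3: ✗ (no rhs in [3,4])
  i=4: ✗ (lhs fails at k=4 before rhs at j=5)
  i=5: ✓ (rhs at j=5)
  i=6: ✗ (no rhs in [6,7])
  i=7: ✗ (no rhs in [7,8])

5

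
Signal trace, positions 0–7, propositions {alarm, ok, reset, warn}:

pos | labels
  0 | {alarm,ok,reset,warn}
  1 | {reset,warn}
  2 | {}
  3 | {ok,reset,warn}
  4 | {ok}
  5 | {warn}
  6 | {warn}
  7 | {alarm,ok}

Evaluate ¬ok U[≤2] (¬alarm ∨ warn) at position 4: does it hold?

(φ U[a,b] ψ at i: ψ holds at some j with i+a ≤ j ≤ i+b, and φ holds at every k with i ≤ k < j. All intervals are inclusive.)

True

Need some j in [4,6] with (¬alarm ∨ warn), and ¬ok at every k in [4,j-1].
  j=4: (¬alarm ∨ warn) holds; no prefix to check → satisfied.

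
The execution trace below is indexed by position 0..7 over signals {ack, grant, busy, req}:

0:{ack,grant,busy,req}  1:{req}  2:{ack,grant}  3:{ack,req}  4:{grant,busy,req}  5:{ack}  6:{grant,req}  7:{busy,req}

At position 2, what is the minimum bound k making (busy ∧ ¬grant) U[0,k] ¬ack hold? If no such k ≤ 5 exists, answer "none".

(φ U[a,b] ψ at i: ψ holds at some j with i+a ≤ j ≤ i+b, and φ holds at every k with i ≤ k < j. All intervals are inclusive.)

Need earliest j ≥ 2 with ¬ack, and (busy ∧ ¬grant) at every k in [2,j-1].
  j=2: rhs fails.
  j=3: rhs fails.
  j=4: rhs holds but lhs fails at k=2.
  j=5: rhs fails.
  j=6: rhs holds but lhs fails at k=2.
  j=7: rhs holds but lhs fails at k=2.
No witness within the range → none.

none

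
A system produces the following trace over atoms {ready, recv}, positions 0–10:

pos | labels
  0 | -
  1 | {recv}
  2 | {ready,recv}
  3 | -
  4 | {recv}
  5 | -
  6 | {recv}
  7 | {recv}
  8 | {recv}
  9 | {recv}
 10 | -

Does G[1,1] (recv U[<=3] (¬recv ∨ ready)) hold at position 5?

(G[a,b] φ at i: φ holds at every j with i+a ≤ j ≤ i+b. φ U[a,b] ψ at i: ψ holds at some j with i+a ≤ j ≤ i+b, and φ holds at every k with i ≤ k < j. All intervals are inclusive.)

Check (recv U[<=3] (¬recv ∨ ready)) at every j in [6,6]:
  j=6: fails
Fails at j=6 → formula fails.

False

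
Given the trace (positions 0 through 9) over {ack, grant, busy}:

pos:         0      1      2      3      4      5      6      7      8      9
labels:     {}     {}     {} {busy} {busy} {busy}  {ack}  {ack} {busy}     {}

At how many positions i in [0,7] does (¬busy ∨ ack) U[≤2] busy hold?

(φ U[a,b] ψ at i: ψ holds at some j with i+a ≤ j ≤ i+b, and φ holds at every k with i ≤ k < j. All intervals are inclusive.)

7

Evaluate at each i in [0,7]:
  i=0: ✗ (no rhs in [0,2])
  i=1: ✓ (rhs at j=3; lhs holds on [1,2])
  i=2: ✓ (rhs at j=3; lhs holds on [2,2])
  i=3: ✓ (rhs at j=3)
  i=4: ✓ (rhs at j=4)
  i=5: ✓ (rhs at j=5)
  i=6: ✓ (rhs at j=8; lhs holds on [6,7])
  i=7: ✓ (rhs at j=8; lhs holds on [7,7])
Positions where it holds: {1, 2, 3, 4, 5, 6, 7} → 7.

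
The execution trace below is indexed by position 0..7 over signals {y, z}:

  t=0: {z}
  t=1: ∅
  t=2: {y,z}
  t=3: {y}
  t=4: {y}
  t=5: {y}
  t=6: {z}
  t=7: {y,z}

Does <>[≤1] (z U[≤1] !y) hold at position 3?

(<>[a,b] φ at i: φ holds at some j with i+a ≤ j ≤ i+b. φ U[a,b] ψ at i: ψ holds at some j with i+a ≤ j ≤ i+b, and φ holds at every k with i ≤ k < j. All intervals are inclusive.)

Check (z U[≤1] !y) at each j in [3,4]:
  j=3: fails
  j=4: fails
No position in the window satisfies it → formula fails.

No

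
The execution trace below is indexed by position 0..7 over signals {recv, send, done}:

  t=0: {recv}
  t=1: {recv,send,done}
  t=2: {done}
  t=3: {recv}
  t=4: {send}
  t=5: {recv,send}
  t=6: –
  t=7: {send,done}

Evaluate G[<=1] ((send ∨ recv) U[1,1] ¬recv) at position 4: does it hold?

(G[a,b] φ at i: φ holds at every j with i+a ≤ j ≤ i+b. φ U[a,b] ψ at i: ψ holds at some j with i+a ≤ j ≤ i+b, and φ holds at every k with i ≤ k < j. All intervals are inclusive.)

False

Check ((send ∨ recv) U[1,1] ¬recv) at every j in [4,5]:
  j=4: fails
  j=5: holds
Fails at j=4 → formula fails.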